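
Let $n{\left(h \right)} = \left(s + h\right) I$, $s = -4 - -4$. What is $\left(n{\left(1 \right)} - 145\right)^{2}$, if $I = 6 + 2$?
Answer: $18769$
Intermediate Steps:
$s = 0$ ($s = -4 + 4 = 0$)
$I = 8$
$n{\left(h \right)} = 8 h$ ($n{\left(h \right)} = \left(0 + h\right) 8 = h 8 = 8 h$)
$\left(n{\left(1 \right)} - 145\right)^{2} = \left(8 \cdot 1 - 145\right)^{2} = \left(8 - 145\right)^{2} = \left(-137\right)^{2} = 18769$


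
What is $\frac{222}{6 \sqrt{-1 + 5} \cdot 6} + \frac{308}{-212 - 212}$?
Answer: $\frac{1499}{636} \approx 2.3569$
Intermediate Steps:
$\frac{222}{6 \sqrt{-1 + 5} \cdot 6} + \frac{308}{-212 - 212} = \frac{222}{6 \sqrt{4} \cdot 6} + \frac{308}{-212 - 212} = \frac{222}{6 \cdot 2 \cdot 6} + \frac{308}{-424} = \frac{222}{12 \cdot 6} + 308 \left(- \frac{1}{424}\right) = \frac{222}{72} - \frac{77}{106} = 222 \cdot \frac{1}{72} - \frac{77}{106} = \frac{37}{12} - \frac{77}{106} = \frac{1499}{636}$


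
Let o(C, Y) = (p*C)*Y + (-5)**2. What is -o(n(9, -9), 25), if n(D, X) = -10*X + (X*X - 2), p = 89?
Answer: -376050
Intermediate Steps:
n(D, X) = -2 + X**2 - 10*X (n(D, X) = -10*X + (X**2 - 2) = -10*X + (-2 + X**2) = -2 + X**2 - 10*X)
o(C, Y) = 25 + 89*C*Y (o(C, Y) = (89*C)*Y + (-5)**2 = 89*C*Y + 25 = 25 + 89*C*Y)
-o(n(9, -9), 25) = -(25 + 89*(-2 + (-9)**2 - 10*(-9))*25) = -(25 + 89*(-2 + 81 + 90)*25) = -(25 + 89*169*25) = -(25 + 376025) = -1*376050 = -376050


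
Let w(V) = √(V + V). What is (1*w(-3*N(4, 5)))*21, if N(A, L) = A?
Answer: 42*I*√6 ≈ 102.88*I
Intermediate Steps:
w(V) = √2*√V (w(V) = √(2*V) = √2*√V)
(1*w(-3*N(4, 5)))*21 = (1*(√2*√(-3*4)))*21 = (1*(√2*√(-12)))*21 = (1*(√2*(2*I*√3)))*21 = (1*(2*I*√6))*21 = (2*I*√6)*21 = 42*I*√6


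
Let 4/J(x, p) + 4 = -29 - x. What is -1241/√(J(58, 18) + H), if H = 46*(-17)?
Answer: 1241*I*√6476106/71166 ≈ 44.377*I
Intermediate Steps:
J(x, p) = 4/(-33 - x) (J(x, p) = 4/(-4 + (-29 - x)) = 4/(-33 - x))
H = -782
-1241/√(J(58, 18) + H) = -1241/√(-4/(33 + 58) - 782) = -1241/√(-4/91 - 782) = -1241*(-I*√6476106/71166) = -(-1241)*I*√6476106/71166 = 1241*I*√6476106/71166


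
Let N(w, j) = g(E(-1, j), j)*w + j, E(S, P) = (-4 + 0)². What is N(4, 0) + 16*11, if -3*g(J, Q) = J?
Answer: 464/3 ≈ 154.67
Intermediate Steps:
E(S, P) = 16 (E(S, P) = (-4)² = 16)
g(J, Q) = -J/3
N(w, j) = j - 16*w/3 (N(w, j) = (-⅓*16)*w + j = -16*w/3 + j = j - 16*w/3)
N(4, 0) + 16*11 = (0 - 16/3*4) + 16*11 = (0 - 64/3) + 176 = -64/3 + 176 = 464/3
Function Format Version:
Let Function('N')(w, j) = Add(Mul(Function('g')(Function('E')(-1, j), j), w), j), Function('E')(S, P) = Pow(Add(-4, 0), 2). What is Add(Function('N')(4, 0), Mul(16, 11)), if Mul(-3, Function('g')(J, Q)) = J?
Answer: Rational(464, 3) ≈ 154.67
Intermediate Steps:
Function('E')(S, P) = 16 (Function('E')(S, P) = Pow(-4, 2) = 16)
Function('g')(J, Q) = Mul(Rational(-1, 3), J)
Function('N')(w, j) = Add(j, Mul(Rational(-16, 3), w)) (Function('N')(w, j) = Add(Mul(Mul(Rational(-1, 3), 16), w), j) = Add(Mul(Rational(-16, 3), w), j) = Add(j, Mul(Rational(-16, 3), w)))
Add(Function('N')(4, 0), Mul(16, 11)) = Add(Add(0, Mul(Rational(-16, 3), 4)), Mul(16, 11)) = Add(Add(0, Rational(-64, 3)), 176) = Add(Rational(-64, 3), 176) = Rational(464, 3)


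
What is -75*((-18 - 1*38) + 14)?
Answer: 3150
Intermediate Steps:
-75*((-18 - 1*38) + 14) = -75*((-18 - 38) + 14) = -75*(-56 + 14) = -75*(-42) = 3150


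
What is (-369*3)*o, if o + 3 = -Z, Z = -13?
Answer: -11070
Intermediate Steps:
o = 10 (o = -3 - 1*(-13) = -3 + 13 = 10)
(-369*3)*o = -369*3*10 = -41*27*10 = -1107*10 = -11070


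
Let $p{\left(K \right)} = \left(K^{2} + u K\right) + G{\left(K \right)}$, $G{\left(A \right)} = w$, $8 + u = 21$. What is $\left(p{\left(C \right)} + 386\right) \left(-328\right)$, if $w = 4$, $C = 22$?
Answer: $-380480$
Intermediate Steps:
$u = 13$ ($u = -8 + 21 = 13$)
$G{\left(A \right)} = 4$
$p{\left(K \right)} = 4 + K^{2} + 13 K$ ($p{\left(K \right)} = \left(K^{2} + 13 K\right) + 4 = 4 + K^{2} + 13 K$)
$\left(p{\left(C \right)} + 386\right) \left(-328\right) = \left(\left(4 + 22^{2} + 13 \cdot 22\right) + 386\right) \left(-328\right) = \left(\left(4 + 484 + 286\right) + 386\right) \left(-328\right) = \left(774 + 386\right) \left(-328\right) = 1160 \left(-328\right) = -380480$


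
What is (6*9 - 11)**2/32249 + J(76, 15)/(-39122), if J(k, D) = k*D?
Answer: 17786359/630822689 ≈ 0.028196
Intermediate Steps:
J(k, D) = D*k
(6*9 - 11)**2/32249 + J(76, 15)/(-39122) = (6*9 - 11)**2/32249 + (15*76)/(-39122) = (54 - 11)**2*(1/32249) + 1140*(-1/39122) = 43**2*(1/32249) - 570/19561 = 1849*(1/32249) - 570/19561 = 1849/32249 - 570/19561 = 17786359/630822689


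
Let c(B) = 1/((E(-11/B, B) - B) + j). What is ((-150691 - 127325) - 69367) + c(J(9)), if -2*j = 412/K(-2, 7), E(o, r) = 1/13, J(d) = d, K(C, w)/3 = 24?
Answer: -1915817713/5515 ≈ -3.4738e+5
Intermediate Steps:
K(C, w) = 72 (K(C, w) = 3*24 = 72)
E(o, r) = 1/13
j = -103/36 (j = -206/72 = -1/2*103/18 = -103/36 ≈ -2.8611)
c(B) = 1/(-1303/468 - B) (c(B) = 1/((1/13 - B) - 103/36) = 1/(-1303/468 - B))
((-150691 - 127325) - 69367) + c(J(9)) = ((-150691 - 127325) - 69367) - 468/(1303 + 468*9) = (-278016 - 69367) - 468/(1303 + 4212) = -347383 - 468/5515 = -1915817713/5515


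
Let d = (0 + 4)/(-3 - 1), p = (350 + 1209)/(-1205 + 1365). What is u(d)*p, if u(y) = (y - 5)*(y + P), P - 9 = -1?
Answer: -32739/80 ≈ -409.24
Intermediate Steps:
P = 8 (P = 9 - 1 = 8)
p = 1559/160 ≈ 9.7437
d = -1 (d = 4/(-4) = 4*(-1/4) = -1)
u(y) = (-5 + y)*(8 + y) (u(y) = (y - 5)*(y + 8) = (-5 + y)*(8 + y))
u(d)*p = (-40 + (-1)**2 + 3*(-1))*(1559/160) = (-40 + 1 - 3)*(1559/160) = -42*1559/160 = -32739/80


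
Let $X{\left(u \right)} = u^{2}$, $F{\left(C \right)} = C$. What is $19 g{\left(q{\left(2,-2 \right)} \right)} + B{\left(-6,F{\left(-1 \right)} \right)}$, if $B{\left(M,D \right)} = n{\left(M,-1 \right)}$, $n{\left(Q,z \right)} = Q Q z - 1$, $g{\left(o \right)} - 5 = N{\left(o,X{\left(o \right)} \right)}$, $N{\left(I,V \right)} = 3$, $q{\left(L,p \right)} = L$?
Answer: $115$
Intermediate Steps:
$g{\left(o \right)} = 8$ ($g{\left(o \right)} = 5 + 3 = 8$)
$n{\left(Q,z \right)} = -1 + z Q^{2}$ ($n{\left(Q,z \right)} = Q^{2} z - 1 = z Q^{2} - 1 = -1 + z Q^{2}$)
$B{\left(M,D \right)} = -1 - M^{2}$
$19 g{\left(q{\left(2,-2 \right)} \right)} + B{\left(-6,F{\left(-1 \right)} \right)} = 19 \cdot 8 - 37 = 152 - 37 = 115$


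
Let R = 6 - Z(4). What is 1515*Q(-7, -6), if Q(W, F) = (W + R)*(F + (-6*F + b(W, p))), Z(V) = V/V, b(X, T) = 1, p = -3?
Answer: -93930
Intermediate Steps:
Z(V) = 1
R = 5 (R = 6 - 1*1 = 6 - 1 = 5)
Q(W, F) = (1 - 5*F)*(5 + W) (Q(W, F) = (W + 5)*(F + (-6*F + 1)) = (5 + W)*(F + (1 - 6*F)) = (5 + W)*(1 - 5*F) = (1 - 5*F)*(5 + W))
1515*Q(-7, -6) = 1515*(5 - 7 - 25*(-6) - 5*(-6)*(-7)) = 1515*(5 - 7 + 150 - 210) = 1515*(-62) = -93930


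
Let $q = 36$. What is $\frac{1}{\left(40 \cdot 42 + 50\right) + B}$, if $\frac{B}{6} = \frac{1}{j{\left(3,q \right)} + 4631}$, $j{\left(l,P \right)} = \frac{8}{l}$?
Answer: $\frac{13901}{24048748} \approx 0.00057803$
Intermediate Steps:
$B = \frac{18}{13901}$ ($B = \frac{6}{\frac{8}{3} + 4631} = \frac{6}{\frac{13901}{3}} = 6 \cdot \frac{3}{13901} = \frac{18}{13901} \approx 0.0012949$)
$\frac{1}{\left(40 \cdot 42 + 50\right) + B} = \frac{1}{\left(40 \cdot 42 + 50\right) + \frac{18}{13901}} = \frac{1}{\left(1680 + 50\right) + \frac{18}{13901}} = \frac{1}{1730 + \frac{18}{13901}} = \frac{1}{\frac{24048748}{13901}} = \frac{13901}{24048748}$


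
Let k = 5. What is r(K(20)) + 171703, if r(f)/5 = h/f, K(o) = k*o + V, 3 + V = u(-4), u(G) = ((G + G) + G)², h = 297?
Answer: 41381908/241 ≈ 1.7171e+5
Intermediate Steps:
u(G) = 9*G² (u(G) = (2*G + G)² = (3*G)² = 9*G²)
V = 141 (V = -3 + 9*(-4)² = -3 + 9*16 = -3 + 144 = 141)
K(o) = 141 + 5*o (K(o) = 5*o + 141 = 141 + 5*o)
r(f) = 1485/f (r(f) = 5*(297/f) = 1485/f)
r(K(20)) + 171703 = 1485/(141 + 5*20) + 171703 = 1485/(141 + 100) + 171703 = 1485/241 + 171703 = 41381908/241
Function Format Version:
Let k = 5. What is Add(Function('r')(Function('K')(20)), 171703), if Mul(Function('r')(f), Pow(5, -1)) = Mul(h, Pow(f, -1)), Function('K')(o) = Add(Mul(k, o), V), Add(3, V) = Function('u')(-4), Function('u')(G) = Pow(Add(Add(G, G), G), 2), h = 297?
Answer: Rational(41381908, 241) ≈ 1.7171e+5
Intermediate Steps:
Function('u')(G) = Mul(9, Pow(G, 2)) (Function('u')(G) = Pow(Add(Mul(2, G), G), 2) = Pow(Mul(3, G), 2) = Mul(9, Pow(G, 2)))
V = 141 (V = Add(-3, Mul(9, Pow(-4, 2))) = Add(-3, Mul(9, 16)) = Add(-3, 144) = 141)
Function('K')(o) = Add(141, Mul(5, o)) (Function('K')(o) = Add(Mul(5, o), 141) = Add(141, Mul(5, o)))
Function('r')(f) = Mul(1485, Pow(f, -1)) (Function('r')(f) = Mul(5, Mul(297, Pow(f, -1))) = Mul(1485, Pow(f, -1)))
Add(Function('r')(Function('K')(20)), 171703) = Add(Mul(1485, Pow(Add(141, Mul(5, 20)), -1)), 171703) = Add(Mul(1485, Pow(Add(141, 100), -1)), 171703) = Add(Mul(1485, Pow(241, -1)), 171703) = Add(Mul(1485, Rational(1, 241)), 171703) = Add(Rational(1485, 241), 171703) = Rational(41381908, 241)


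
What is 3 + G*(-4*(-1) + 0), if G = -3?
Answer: -9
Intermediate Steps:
3 + G*(-4*(-1) + 0) = 3 - 3*(-4*(-1) + 0) = 3 - 3*(4 + 0) = 3 - 3*4 = 3 - 12 = -9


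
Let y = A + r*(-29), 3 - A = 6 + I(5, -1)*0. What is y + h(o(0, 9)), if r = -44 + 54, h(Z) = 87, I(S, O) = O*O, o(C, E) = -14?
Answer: -206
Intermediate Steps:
I(S, O) = O²
A = -3 (A = 3 - (6 + (-1)²*0) = 3 - (6 + 1*0) = 3 - (6 + 0) = 3 - 1*6 = 3 - 6 = -3)
r = 10
y = -293 (y = -3 + 10*(-29) = -3 - 290 = -293)
y + h(o(0, 9)) = -293 + 87 = -206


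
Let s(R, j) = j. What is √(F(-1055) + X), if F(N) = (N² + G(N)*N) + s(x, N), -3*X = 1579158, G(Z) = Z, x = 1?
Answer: √1698609 ≈ 1303.3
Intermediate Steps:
X = -526386 (X = -⅓*1579158 = -526386)
F(N) = N + 2*N² (F(N) = (N² + N*N) + N = (N² + N²) + N = 2*N² + N = N + 2*N²)
√(F(-1055) + X) = √(-1055*(1 + 2*(-1055)) - 526386) = √(-1055*(1 - 2110) - 526386) = √(-1055*(-2109) - 526386) = √(2224995 - 526386) = √1698609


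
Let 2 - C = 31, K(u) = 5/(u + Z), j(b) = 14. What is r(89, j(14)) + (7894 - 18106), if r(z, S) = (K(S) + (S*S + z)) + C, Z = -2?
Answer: -119467/12 ≈ -9955.6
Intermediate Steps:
K(u) = 5/(-2 + u) (K(u) = 5/(u - 2) = 5/(-2 + u))
C = -29 (C = 2 - 1*31 = 2 - 31 = -29)
r(z, S) = -29 + z + S² + 5/(-2 + S) (r(z, S) = (5/(-2 + S) + (S*S + z)) - 29 = (5/(-2 + S) + (S² + z)) - 29 = (5/(-2 + S) + (z + S²)) - 29 = (z + S² + 5/(-2 + S)) - 29 = -29 + z + S² + 5/(-2 + S))
r(89, j(14)) + (7894 - 18106) = (5 + (-2 + 14)*(-29 + 89 + 14²))/(-2 + 14) + (7894 - 18106) = (5 + 12*(-29 + 89 + 196))/12 - 10212 = (5 + 12*256)/12 - 10212 = (5 + 3072)/12 - 10212 = (1/12)*3077 - 10212 = 3077/12 - 10212 = -119467/12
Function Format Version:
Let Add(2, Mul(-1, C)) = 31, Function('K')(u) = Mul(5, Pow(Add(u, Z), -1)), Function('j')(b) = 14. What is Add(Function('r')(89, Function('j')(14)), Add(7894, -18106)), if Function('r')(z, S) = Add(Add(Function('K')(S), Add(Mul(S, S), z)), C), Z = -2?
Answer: Rational(-119467, 12) ≈ -9955.6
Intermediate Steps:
Function('K')(u) = Mul(5, Pow(Add(-2, u), -1)) (Function('K')(u) = Mul(5, Pow(Add(u, -2), -1)) = Mul(5, Pow(Add(-2, u), -1)))
C = -29 (C = Add(2, Mul(-1, 31)) = Add(2, -31) = -29)
Function('r')(z, S) = Add(-29, z, Pow(S, 2), Mul(5, Pow(Add(-2, S), -1))) (Function('r')(z, S) = Add(Add(Mul(5, Pow(Add(-2, S), -1)), Add(Mul(S, S), z)), -29) = Add(Add(Mul(5, Pow(Add(-2, S), -1)), Add(Pow(S, 2), z)), -29) = Add(Add(Mul(5, Pow(Add(-2, S), -1)), Add(z, Pow(S, 2))), -29) = Add(Add(z, Pow(S, 2), Mul(5, Pow(Add(-2, S), -1))), -29) = Add(-29, z, Pow(S, 2), Mul(5, Pow(Add(-2, S), -1))))
Add(Function('r')(89, Function('j')(14)), Add(7894, -18106)) = Add(Mul(Pow(Add(-2, 14), -1), Add(5, Mul(Add(-2, 14), Add(-29, 89, Pow(14, 2))))), Add(7894, -18106)) = Add(Mul(Pow(12, -1), Add(5, Mul(12, Add(-29, 89, 196)))), -10212) = Add(Mul(Rational(1, 12), Add(5, Mul(12, 256))), -10212) = Add(Mul(Rational(1, 12), Add(5, 3072)), -10212) = Add(Mul(Rational(1, 12), 3077), -10212) = Add(Rational(3077, 12), -10212) = Rational(-119467, 12)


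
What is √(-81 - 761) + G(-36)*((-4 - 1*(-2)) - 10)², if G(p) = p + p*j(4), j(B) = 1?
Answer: -10368 + I*√842 ≈ -10368.0 + 29.017*I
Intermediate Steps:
G(p) = 2*p (G(p) = p + p*1 = p + p = 2*p)
√(-81 - 761) + G(-36)*((-4 - 1*(-2)) - 10)² = √(-81 - 761) + (2*(-36))*((-4 - 1*(-2)) - 10)² = √(-842) - 72*((-4 + 2) - 10)² = I*√842 - 72*(-2 - 10)² = I*√842 - 72*(-12)² = I*√842 - 72*144 = I*√842 - 10368 = -10368 + I*√842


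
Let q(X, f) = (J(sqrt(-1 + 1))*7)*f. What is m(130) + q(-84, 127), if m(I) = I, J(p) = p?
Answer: 130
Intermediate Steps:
q(X, f) = 0 (q(X, f) = (sqrt(-1 + 1)*7)*f = (sqrt(0)*7)*f = (0*7)*f = 0*f = 0)
m(130) + q(-84, 127) = 130 + 0 = 130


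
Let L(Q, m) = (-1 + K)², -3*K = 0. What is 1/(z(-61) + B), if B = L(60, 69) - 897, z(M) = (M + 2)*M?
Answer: 1/2703 ≈ 0.00036996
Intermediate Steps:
K = 0 (K = -⅓*0 = 0)
L(Q, m) = 1 (L(Q, m) = (-1 + 0)² = (-1)² = 1)
z(M) = M*(2 + M) (z(M) = (2 + M)*M = M*(2 + M))
B = -896 (B = 1 - 897 = -896)
1/(z(-61) + B) = 1/(-61*(2 - 61) - 896) = 1/(-61*(-59) - 896) = 1/(3599 - 896) = 1/2703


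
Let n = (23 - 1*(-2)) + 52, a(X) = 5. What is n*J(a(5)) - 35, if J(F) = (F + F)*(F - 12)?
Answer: -5425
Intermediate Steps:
J(F) = 2*F*(-12 + F) (J(F) = (2*F)*(-12 + F) = 2*F*(-12 + F))
n = 77 (n = (23 + 2) + 52 = 25 + 52 = 77)
n*J(a(5)) - 35 = 77*(2*5*(-12 + 5)) - 35 = 77*(2*5*(-7)) - 35 = 77*(-70) - 35 = -5390 - 35 = -5425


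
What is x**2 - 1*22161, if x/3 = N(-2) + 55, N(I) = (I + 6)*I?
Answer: -2280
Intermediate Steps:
N(I) = I*(6 + I) (N(I) = (6 + I)*I = I*(6 + I))
x = 141 (x = 3*(-2*(6 - 2) + 55) = 3*(-2*4 + 55) = 3*(-8 + 55) = 3*47 = 141)
x**2 - 1*22161 = 141**2 - 1*22161 = 19881 - 22161 = -2280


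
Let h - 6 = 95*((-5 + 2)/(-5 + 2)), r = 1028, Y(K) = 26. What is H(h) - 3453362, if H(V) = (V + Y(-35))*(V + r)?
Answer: -3309979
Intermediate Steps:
h = 101 (h = 6 + 95*((-5 + 2)/(-5 + 2)) = 6 + 95*(-3/(-3)) = 6 + 95*(-3*(-⅓)) = 6 + 95*1 = 6 + 95 = 101)
H(V) = (26 + V)*(1028 + V) (H(V) = (V + 26)*(V + 1028) = (26 + V)*(1028 + V))
H(h) - 3453362 = (26728 + 101² + 1054*101) - 3453362 = (26728 + 10201 + 106454) - 3453362 = 143383 - 3453362 = -3309979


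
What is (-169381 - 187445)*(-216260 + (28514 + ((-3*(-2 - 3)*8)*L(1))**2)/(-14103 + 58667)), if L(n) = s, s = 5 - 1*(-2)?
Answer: 859654184516619/11141 ≈ 7.7161e+10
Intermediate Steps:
s = 7 (s = 5 + 2 = 7)
L(n) = 7
(-169381 - 187445)*(-216260 + (28514 + ((-3*(-2 - 3)*8)*L(1))**2)/(-14103 + 58667)) = (-169381 - 187445)*(-216260 + (28514 + ((-3*(-2 - 3)*8)*7)**2)/(-14103 + 58667)) = -356826*(-216260 + (28514 + ((-3*(-5)*8)*7)**2)/44564) = -356826*(-216260 + (28514 + ((15*8)*7)**2)*(1/44564)) = -356826*(-216260 + (28514 + (120*7)**2)*(1/44564)) = -356826*(-216260 + (28514 + 840**2)*(1/44564)) = -356826*(-216260 + (28514 + 705600)*(1/44564)) = -356826*(-216260 + 734114*(1/44564)) = -356826*(-216260 + 367057/22282) = -356826*(-4818338263/22282) = 859654184516619/11141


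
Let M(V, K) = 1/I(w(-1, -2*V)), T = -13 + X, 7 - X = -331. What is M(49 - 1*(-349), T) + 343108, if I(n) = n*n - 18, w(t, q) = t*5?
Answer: 2401757/7 ≈ 3.4311e+5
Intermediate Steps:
X = 338 (X = 7 - 1*(-331) = 7 + 331 = 338)
T = 325 (T = -13 + 338 = 325)
w(t, q) = 5*t
I(n) = -18 + n² (I(n) = n² - 18 = -18 + n²)
M(V, K) = ⅐ (M(V, K) = 1/(-18 + (5*(-1))²) = 1/(-18 + (-5)²) = 1/(-18 + 25) = 1/7 = ⅐)
M(49 - 1*(-349), T) + 343108 = ⅐ + 343108 = 2401757/7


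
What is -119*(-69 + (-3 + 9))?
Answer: 7497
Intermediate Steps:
-119*(-69 + (-3 + 9)) = -119*(-69 + 6) = -119*(-63) = 7497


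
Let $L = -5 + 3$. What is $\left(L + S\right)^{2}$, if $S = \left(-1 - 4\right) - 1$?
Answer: $64$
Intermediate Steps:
$L = -2$
$S = -6$ ($S = -5 - 1 = -6$)
$\left(L + S\right)^{2} = \left(-2 - 6\right)^{2} = \left(-8\right)^{2} = 64$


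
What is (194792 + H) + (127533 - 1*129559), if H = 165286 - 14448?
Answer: 343604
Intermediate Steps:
H = 150838
(194792 + H) + (127533 - 1*129559) = (194792 + 150838) + (127533 - 1*129559) = 345630 + (127533 - 129559) = 345630 - 2026 = 343604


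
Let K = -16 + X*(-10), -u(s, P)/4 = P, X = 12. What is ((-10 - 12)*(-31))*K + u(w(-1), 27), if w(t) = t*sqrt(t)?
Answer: -92860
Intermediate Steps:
w(t) = t**(3/2)
u(s, P) = -4*P
K = -136 (K = -16 + 12*(-10) = -16 - 120 = -136)
((-10 - 12)*(-31))*K + u(w(-1), 27) = ((-10 - 12)*(-31))*(-136) - 4*27 = -22*(-31)*(-136) - 108 = 682*(-136) - 108 = -92752 - 108 = -92860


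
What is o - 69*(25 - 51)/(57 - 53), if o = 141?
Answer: 1179/2 ≈ 589.50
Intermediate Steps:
o - 69*(25 - 51)/(57 - 53) = 141 - 69*(25 - 51)/(57 - 53) = 141 - (-1794)/4 = 141 - 69*(-13/2) = 141 + 897/2 = 1179/2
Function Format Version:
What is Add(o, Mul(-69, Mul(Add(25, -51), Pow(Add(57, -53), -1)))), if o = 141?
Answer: Rational(1179, 2) ≈ 589.50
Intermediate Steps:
Add(o, Mul(-69, Mul(Add(25, -51), Pow(Add(57, -53), -1)))) = Add(141, Mul(-69, Mul(Add(25, -51), Pow(Add(57, -53), -1)))) = Add(141, Mul(-69, Mul(-26, Pow(4, -1)))) = Add(141, Mul(-69, Mul(-26, Rational(1, 4)))) = Add(141, Mul(-69, Rational(-13, 2))) = Add(141, Rational(897, 2)) = Rational(1179, 2)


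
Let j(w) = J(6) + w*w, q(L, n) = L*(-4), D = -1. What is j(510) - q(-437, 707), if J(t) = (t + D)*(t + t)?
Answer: 258412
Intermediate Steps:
q(L, n) = -4*L
J(t) = 2*t*(-1 + t) (J(t) = (t - 1)*(t + t) = (-1 + t)*(2*t) = 2*t*(-1 + t))
j(w) = 60 + w² (j(w) = 2*6*(-1 + 6) + w*w = 2*6*5 + w² = 60 + w²)
j(510) - q(-437, 707) = (60 + 510²) - (-4)*(-437) = (60 + 260100) - 1*1748 = 260160 - 1748 = 258412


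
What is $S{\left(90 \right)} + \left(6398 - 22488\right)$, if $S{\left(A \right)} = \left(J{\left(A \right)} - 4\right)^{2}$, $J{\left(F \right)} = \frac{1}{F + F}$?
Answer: $- \frac{520799039}{32400} \approx -16074.0$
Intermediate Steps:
$J{\left(F \right)} = \frac{1}{2 F}$
$S{\left(A \right)} = \left(-4 + \frac{1}{2 A}\right)^{2}$ ($S{\left(A \right)} = \left(\frac{1}{2 A} - 4\right)^{2} = \left(-4 + \frac{1}{2 A}\right)^{2}$)
$S{\left(90 \right)} + \left(6398 - 22488\right) = \frac{\left(-1 + 8 \cdot 90\right)^{2}}{4 \cdot 8100} + \left(6398 - 22488\right) = \frac{1}{4} \cdot \frac{1}{8100} \left(-1 + 720\right)^{2} + \left(6398 - 22488\right) = \frac{1}{4} \cdot \frac{1}{8100} \cdot 719^{2} - 16090 = \frac{1}{4} \cdot \frac{1}{8100} \cdot 516961 - 16090 = \frac{516961}{32400} - 16090 = - \frac{520799039}{32400}$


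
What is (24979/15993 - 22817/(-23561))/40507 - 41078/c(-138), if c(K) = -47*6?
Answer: 2223382100296769/15263486134011 ≈ 145.67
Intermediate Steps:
c(K) = -282
(24979/15993 - 22817/(-23561))/40507 - 41078/c(-138) = (24979/15993 - 22817/(-23561))/40507 - 41078/(-282) = (24979*(1/15993) - 22817*(-1/23561))*(1/40507) - 41078*(-1/282) = (24979/15993 + 22817/23561)*(1/40507) + 437/3 = (953442500/376811073)*(1/40507) + 437/3 = 953442500/15263486134011 + 437/3 = 2223382100296769/15263486134011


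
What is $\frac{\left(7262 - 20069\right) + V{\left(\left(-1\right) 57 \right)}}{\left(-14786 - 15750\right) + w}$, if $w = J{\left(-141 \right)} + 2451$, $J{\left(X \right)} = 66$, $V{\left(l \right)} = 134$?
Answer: $\frac{12673}{28019} \approx 0.4523$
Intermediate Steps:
$w = 2517$ ($w = 66 + 2451 = 2517$)
$\frac{\left(7262 - 20069\right) + V{\left(\left(-1\right) 57 \right)}}{\left(-14786 - 15750\right) + w} = \frac{\left(7262 - 20069\right) + 134}{\left(-14786 - 15750\right) + 2517} = \frac{-12807 + 134}{\left(-14786 - 15750\right) + 2517} = - \frac{12673}{-30536 + 2517} = - \frac{12673}{-28019} = \left(-12673\right) \left(- \frac{1}{28019}\right) = \frac{12673}{28019}$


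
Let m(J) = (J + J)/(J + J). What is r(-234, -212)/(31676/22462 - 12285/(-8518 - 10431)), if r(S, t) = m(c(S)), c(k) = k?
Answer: 30402317/62583871 ≈ 0.48579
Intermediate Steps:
m(J) = 1 (m(J) = (2*J)/((2*J)) = (2*J)*(1/(2*J)) = 1)
r(S, t) = 1
r(-234, -212)/(31676/22462 - 12285/(-8518 - 10431)) = 1/(31676/22462 - 12285/(-8518 - 10431)) = 1/(31676*(1/22462) - 12285/(-18949)) = 1/(15838/11231 - 12285*(-1/18949)) = 1/(15838/11231 + 1755/2707) = 1/(62583871/30402317) = 1*(30402317/62583871) = 30402317/62583871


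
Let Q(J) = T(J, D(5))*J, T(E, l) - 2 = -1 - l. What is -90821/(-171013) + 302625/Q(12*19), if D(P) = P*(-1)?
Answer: 5764116917/25993976 ≈ 221.75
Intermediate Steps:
D(P) = -P
T(E, l) = 1 - l (T(E, l) = 2 + (-1 - l) = 1 - l)
Q(J) = 6*J (Q(J) = (1 - (-1)*5)*J = (1 - 1*(-5))*J = (1 + 5)*J = 6*J)
-90821/(-171013) + 302625/Q(12*19) = -90821/(-171013) + 302625/((6*(12*19))) = -90821*(-1/171013) + 302625/((6*228)) = 90821/171013 + 302625/1368 = 90821/171013 + 302625*(1/1368) = 90821/171013 + 33625/152 = 5764116917/25993976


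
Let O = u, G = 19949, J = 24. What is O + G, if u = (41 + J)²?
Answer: 24174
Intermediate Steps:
u = 4225 (u = (41 + 24)² = 65² = 4225)
O = 4225
O + G = 4225 + 19949 = 24174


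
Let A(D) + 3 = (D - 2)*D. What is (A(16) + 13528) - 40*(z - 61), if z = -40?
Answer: 17789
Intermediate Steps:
A(D) = -3 + D*(-2 + D) (A(D) = -3 + (D - 2)*D = -3 + (-2 + D)*D = -3 + D*(-2 + D))
(A(16) + 13528) - 40*(z - 61) = ((-3 + 16**2 - 2*16) + 13528) - 40*(-40 - 61) = ((-3 + 256 - 32) + 13528) - 40*(-101) = (221 + 13528) + 4040 = 13749 + 4040 = 17789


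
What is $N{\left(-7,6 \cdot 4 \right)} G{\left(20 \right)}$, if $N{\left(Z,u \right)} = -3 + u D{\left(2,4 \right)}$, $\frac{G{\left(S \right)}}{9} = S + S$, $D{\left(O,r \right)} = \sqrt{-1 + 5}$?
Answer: $16200$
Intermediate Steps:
$D{\left(O,r \right)} = 2$ ($D{\left(O,r \right)} = \sqrt{4} = 2$)
$G{\left(S \right)} = 18 S$ ($G{\left(S \right)} = 9 \left(S + S\right) = 9 \cdot 2 S = 18 S$)
$N{\left(Z,u \right)} = -3 + 2 u$ ($N{\left(Z,u \right)} = -3 + u 2 = -3 + 2 u$)
$N{\left(-7,6 \cdot 4 \right)} G{\left(20 \right)} = \left(-3 + 2 \cdot 6 \cdot 4\right) 18 \cdot 20 = \left(-3 + 2 \cdot 24\right) 360 = \left(-3 + 48\right) 360 = 45 \cdot 360 = 16200$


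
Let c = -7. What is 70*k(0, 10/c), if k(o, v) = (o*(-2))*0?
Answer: 0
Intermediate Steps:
k(o, v) = 0 (k(o, v) = -2*o*0 = 0)
70*k(0, 10/c) = 70*0 = 0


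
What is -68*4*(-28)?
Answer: 7616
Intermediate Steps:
-68*4*(-28) = -17*16*(-28) = -272*(-28) = 7616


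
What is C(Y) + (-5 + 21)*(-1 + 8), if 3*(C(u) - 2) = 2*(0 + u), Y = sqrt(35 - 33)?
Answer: 114 + 2*sqrt(2)/3 ≈ 114.94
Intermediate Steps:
Y = sqrt(2) ≈ 1.4142
C(u) = 2 + 2*u/3 (C(u) = 2 + (2*(0 + u))/3 = 2 + (2*u)/3 = 2 + 2*u/3)
C(Y) + (-5 + 21)*(-1 + 8) = (2 + 2*sqrt(2)/3) + (-5 + 21)*(-1 + 8) = (2 + 2*sqrt(2)/3) + 16*7 = (2 + 2*sqrt(2)/3) + 112 = 114 + 2*sqrt(2)/3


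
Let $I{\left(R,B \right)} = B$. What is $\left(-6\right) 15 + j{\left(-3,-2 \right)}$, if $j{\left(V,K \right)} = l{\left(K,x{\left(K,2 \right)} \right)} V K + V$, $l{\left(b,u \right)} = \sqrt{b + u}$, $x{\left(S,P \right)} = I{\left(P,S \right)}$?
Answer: $-93 + 12 i \approx -93.0 + 12.0 i$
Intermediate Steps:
$x{\left(S,P \right)} = S$
$j{\left(V,K \right)} = V + V \sqrt{2} K^{\frac{3}{2}}$ ($j{\left(V,K \right)} = \sqrt{K + K} V K + V = \sqrt{2 K} V K + V = \sqrt{2} \sqrt{K} V K + V = V \sqrt{2} \sqrt{K} K + V = V \sqrt{2} K^{\frac{3}{2}} + V = V + V \sqrt{2} K^{\frac{3}{2}}$)
$\left(-6\right) 15 + j{\left(-3,-2 \right)} = \left(-6\right) 15 - 3 \left(1 + \sqrt{2} \left(-2\right)^{\frac{3}{2}}\right) = -90 - 3 \left(1 + \sqrt{2} \left(- 2 i \sqrt{2}\right)\right) = -90 - 3 \left(1 - 4 i\right) = -90 - \left(3 - 12 i\right) = -93 + 12 i$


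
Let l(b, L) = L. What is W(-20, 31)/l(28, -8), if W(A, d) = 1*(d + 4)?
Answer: -35/8 ≈ -4.3750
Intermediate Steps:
W(A, d) = 4 + d (W(A, d) = 1*(4 + d) = 4 + d)
W(-20, 31)/l(28, -8) = (4 + 31)/(-8) = 35*(-⅛) = -35/8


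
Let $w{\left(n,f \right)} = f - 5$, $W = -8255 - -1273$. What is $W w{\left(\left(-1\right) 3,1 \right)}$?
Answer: $27928$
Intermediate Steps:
$W = -6982$ ($W = -8255 + 1273 = -6982$)
$w{\left(n,f \right)} = -5 + f$
$W w{\left(\left(-1\right) 3,1 \right)} = - 6982 \left(-5 + 1\right) = \left(-6982\right) \left(-4\right) = 27928$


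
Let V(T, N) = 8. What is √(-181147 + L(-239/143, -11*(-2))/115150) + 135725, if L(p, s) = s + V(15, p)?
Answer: 135725 + I*√490188309970/1645 ≈ 1.3573e+5 + 425.61*I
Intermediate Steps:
L(p, s) = 8 + s (L(p, s) = s + 8 = 8 + s)
√(-181147 + L(-239/143, -11*(-2))/115150) + 135725 = √(-181147 + (8 - 11*(-2))/115150) + 135725 = √(-181147 + (8 + 22)*(1/115150)) + 135725 = √(-181147 + 30*(1/115150)) + 135725 = √(-181147 + 3/11515) + 135725 = √(-2085907702/11515) + 135725 = I*√490188309970/1645 + 135725 = 135725 + I*√490188309970/1645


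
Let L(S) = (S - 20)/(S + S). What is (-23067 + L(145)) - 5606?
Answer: -1663009/58 ≈ -28673.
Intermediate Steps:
L(S) = (-20 + S)/(2*S) (L(S) = (-20 + S)/((2*S)) = (-20 + S)*(1/(2*S)) = (-20 + S)/(2*S))
(-23067 + L(145)) - 5606 = (-23067 + (½)*(-20 + 145)/145) - 5606 = (-23067 + (½)*(1/145)*125) - 5606 = (-23067 + 25/58) - 5606 = -1337861/58 - 5606 = -1663009/58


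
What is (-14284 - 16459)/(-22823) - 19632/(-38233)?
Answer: 1623458255/872591759 ≈ 1.8605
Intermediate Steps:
(-14284 - 16459)/(-22823) - 19632/(-38233) = -30743*(-1/22823) - 19632*(-1/38233) = 30743/22823 + 19632/38233 = 1623458255/872591759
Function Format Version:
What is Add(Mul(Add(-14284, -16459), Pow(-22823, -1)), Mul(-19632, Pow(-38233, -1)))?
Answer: Rational(1623458255, 872591759) ≈ 1.8605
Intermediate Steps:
Add(Mul(Add(-14284, -16459), Pow(-22823, -1)), Mul(-19632, Pow(-38233, -1))) = Add(Mul(-30743, Rational(-1, 22823)), Mul(-19632, Rational(-1, 38233))) = Add(Rational(30743, 22823), Rational(19632, 38233)) = Rational(1623458255, 872591759)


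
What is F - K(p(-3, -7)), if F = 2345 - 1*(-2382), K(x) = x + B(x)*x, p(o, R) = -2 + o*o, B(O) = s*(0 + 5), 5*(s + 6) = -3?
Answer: 4951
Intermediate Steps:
s = -33/5 (s = -6 + (⅕)*(-3) = -6 - ⅗ = -33/5 ≈ -6.6000)
B(O) = -33 (B(O) = -33*(0 + 5)/5 = -33/5*5 = -33)
p(o, R) = -2 + o²
K(x) = -32*x (K(x) = x - 33*x = -32*x)
F = 4727 (F = 2345 + 2382 = 4727)
F - K(p(-3, -7)) = 4727 - (-32)*(-2 + (-3)²) = 4727 - (-32)*(-2 + 9) = 4727 - (-32)*7 = 4727 - 1*(-224) = 4727 + 224 = 4951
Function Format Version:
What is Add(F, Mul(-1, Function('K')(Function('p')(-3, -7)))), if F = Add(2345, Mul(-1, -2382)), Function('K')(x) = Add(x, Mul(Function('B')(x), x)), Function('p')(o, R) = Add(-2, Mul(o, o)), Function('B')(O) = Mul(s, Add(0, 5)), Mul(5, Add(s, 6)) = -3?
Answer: 4951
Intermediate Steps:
s = Rational(-33, 5) (s = Add(-6, Mul(Rational(1, 5), -3)) = Add(-6, Rational(-3, 5)) = Rational(-33, 5) ≈ -6.6000)
Function('B')(O) = -33 (Function('B')(O) = Mul(Rational(-33, 5), Add(0, 5)) = Mul(Rational(-33, 5), 5) = -33)
Function('p')(o, R) = Add(-2, Pow(o, 2))
Function('K')(x) = Mul(-32, x) (Function('K')(x) = Add(x, Mul(-33, x)) = Mul(-32, x))
F = 4727 (F = Add(2345, 2382) = 4727)
Add(F, Mul(-1, Function('K')(Function('p')(-3, -7)))) = Add(4727, Mul(-1, Mul(-32, Add(-2, Pow(-3, 2))))) = Add(4727, Mul(-1, Mul(-32, Add(-2, 9)))) = Add(4727, Mul(-1, Mul(-32, 7))) = Add(4727, Mul(-1, -224)) = Add(4727, 224) = 4951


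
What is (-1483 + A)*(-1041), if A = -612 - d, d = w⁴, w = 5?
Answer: 2831520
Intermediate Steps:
d = 625 (d = 5⁴ = 625)
A = -1237 (A = -612 - 1*625 = -612 - 625 = -1237)
(-1483 + A)*(-1041) = (-1483 - 1237)*(-1041) = -2720*(-1041) = 2831520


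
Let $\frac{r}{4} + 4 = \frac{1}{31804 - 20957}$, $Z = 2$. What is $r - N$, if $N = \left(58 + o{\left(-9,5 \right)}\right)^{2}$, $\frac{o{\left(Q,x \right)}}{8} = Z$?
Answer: $- \frac{59571720}{10847} \approx -5492.0$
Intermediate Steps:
$o{\left(Q,x \right)} = 16$ ($o{\left(Q,x \right)} = 8 \cdot 2 = 16$)
$r = - \frac{173548}{10847}$ ($r = -16 + \frac{4}{31804 - 20957} = -16 + \frac{4}{10847} = - \frac{173548}{10847} \approx -16.0$)
$N = 5476$ ($N = \left(58 + 16\right)^{2} = 74^{2} = 5476$)
$r - N = - \frac{173548}{10847} - 5476 = - \frac{59571720}{10847}$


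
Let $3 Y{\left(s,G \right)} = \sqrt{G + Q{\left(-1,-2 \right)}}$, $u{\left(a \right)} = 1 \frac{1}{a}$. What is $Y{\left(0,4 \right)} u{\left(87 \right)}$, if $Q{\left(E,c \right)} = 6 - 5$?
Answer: $\frac{\sqrt{5}}{261} \approx 0.0085673$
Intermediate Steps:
$u{\left(a \right)} = \frac{1}{a}$
$Q{\left(E,c \right)} = 1$ ($Q{\left(E,c \right)} = 6 - 5 = 1$)
$Y{\left(s,G \right)} = \frac{\sqrt{1 + G}}{3}$ ($Y{\left(s,G \right)} = \frac{\sqrt{G + 1}}{3} = \frac{\sqrt{1 + G}}{3}$)
$Y{\left(0,4 \right)} u{\left(87 \right)} = \frac{\frac{1}{3} \sqrt{1 + 4}}{87} = \frac{\sqrt{5}}{3} \cdot \frac{1}{87} = \frac{\sqrt{5}}{261}$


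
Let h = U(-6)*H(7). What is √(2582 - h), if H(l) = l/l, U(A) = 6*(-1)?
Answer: 2*√647 ≈ 50.872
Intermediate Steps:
U(A) = -6
H(l) = 1
h = -6 (h = -6*1 = -6)
√(2582 - h) = √(2582 - 1*(-6)) = √(2582 + 6) = √2588 = 2*√647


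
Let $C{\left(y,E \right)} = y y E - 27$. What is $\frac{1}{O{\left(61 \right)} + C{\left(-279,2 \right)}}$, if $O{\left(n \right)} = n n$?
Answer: $\frac{1}{159376} \approx 6.2745 \cdot 10^{-6}$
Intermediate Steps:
$O{\left(n \right)} = n^{2}$
$C{\left(y,E \right)} = -27 + E y^{2}$ ($C{\left(y,E \right)} = y^{2} E - 27 = E y^{2} - 27 = -27 + E y^{2}$)
$\frac{1}{O{\left(61 \right)} + C{\left(-279,2 \right)}} = \frac{1}{61^{2} - \left(27 - 2 \left(-279\right)^{2}\right)} = \frac{1}{3721 + \left(-27 + 2 \cdot 77841\right)} = \frac{1}{3721 + \left(-27 + 155682\right)} = \frac{1}{3721 + 155655} = \frac{1}{159376}$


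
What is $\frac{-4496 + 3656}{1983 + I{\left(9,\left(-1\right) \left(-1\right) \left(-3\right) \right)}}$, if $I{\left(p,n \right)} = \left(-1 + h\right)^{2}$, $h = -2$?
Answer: $- \frac{35}{83} \approx -0.42169$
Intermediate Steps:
$I{\left(p,n \right)} = 9$ ($I{\left(p,n \right)} = \left(-1 - 2\right)^{2} = \left(-3\right)^{2} = 9$)
$\frac{-4496 + 3656}{1983 + I{\left(9,\left(-1\right) \left(-1\right) \left(-3\right) \right)}} = \frac{-4496 + 3656}{1983 + 9} = - \frac{840}{1992} = \left(-840\right) \frac{1}{1992} = - \frac{35}{83}$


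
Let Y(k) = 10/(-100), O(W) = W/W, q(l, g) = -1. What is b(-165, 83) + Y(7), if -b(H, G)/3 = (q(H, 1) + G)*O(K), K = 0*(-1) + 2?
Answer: -2461/10 ≈ -246.10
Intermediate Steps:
K = 2 (K = 0 + 2 = 2)
O(W) = 1
b(H, G) = 3 - 3*G (b(H, G) = -3*(-1 + G) = 3 - 3*G)
Y(k) = -⅒ (Y(k) = 10*(-1/100) = -⅒)
b(-165, 83) + Y(7) = (3 - 3*83) - ⅒ = (3 - 249) - ⅒ = -246 - ⅒ = -2461/10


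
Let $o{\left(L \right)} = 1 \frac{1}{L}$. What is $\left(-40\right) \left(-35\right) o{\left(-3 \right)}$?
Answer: $- \frac{1400}{3} \approx -466.67$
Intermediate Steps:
$o{\left(L \right)} = \frac{1}{L}$
$\left(-40\right) \left(-35\right) o{\left(-3 \right)} = \frac{\left(-40\right) \left(-35\right)}{-3} = 1400 \left(- \frac{1}{3}\right) = - \frac{1400}{3}$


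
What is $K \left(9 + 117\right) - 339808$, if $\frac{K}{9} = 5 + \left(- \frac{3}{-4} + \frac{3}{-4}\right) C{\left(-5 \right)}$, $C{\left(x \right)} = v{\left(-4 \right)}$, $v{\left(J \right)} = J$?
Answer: $-334138$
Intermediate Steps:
$C{\left(x \right)} = -4$
$K = 45$ ($K = 9 \left(5 + \left(- \frac{3}{-4} + \frac{3}{-4}\right) \left(-4\right)\right) = 9 \left(5 + \left(\left(-3\right) \left(- \frac{1}{4}\right) + 3 \left(- \frac{1}{4}\right)\right) \left(-4\right)\right) = 9 \left(5 + \left(\frac{3}{4} - \frac{3}{4}\right) \left(-4\right)\right) = 9 \left(5 + 0 \left(-4\right)\right) = 9 \left(5 + 0\right) = 9 \cdot 5 = 45$)
$K \left(9 + 117\right) - 339808 = 45 \left(9 + 117\right) - 339808 = 45 \cdot 126 - 339808 = 5670 - 339808 = -334138$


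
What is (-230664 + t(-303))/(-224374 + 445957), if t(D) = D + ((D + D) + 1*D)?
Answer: -77292/73861 ≈ -1.0465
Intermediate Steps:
t(D) = 4*D (t(D) = D + (2*D + D) = D + 3*D = 4*D)
(-230664 + t(-303))/(-224374 + 445957) = (-230664 + 4*(-303))/(-224374 + 445957) = (-230664 - 1212)/221583 = -231876*1/221583 = -77292/73861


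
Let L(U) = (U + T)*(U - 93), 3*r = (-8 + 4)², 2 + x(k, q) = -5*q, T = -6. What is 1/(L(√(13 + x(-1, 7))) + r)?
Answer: 2427/2367470 + 891*I*√6/2367470 ≈ 0.0010251 + 0.00092187*I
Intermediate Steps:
x(k, q) = -2 - 5*q
r = 16/3 (r = (-8 + 4)²/3 = (⅓)*(-4)² = (⅓)*16 = 16/3 ≈ 5.3333)
L(U) = (-93 + U)*(-6 + U) (L(U) = (U - 6)*(U - 93) = (-6 + U)*(-93 + U) = (-93 + U)*(-6 + U))
1/(L(√(13 + x(-1, 7))) + r) = 1/((558 + (√(13 + (-2 - 5*7)))² - 99*√(13 + (-2 - 5*7))) + 16/3) = 1/((558 + (√(13 + (-2 - 35)))² - 99*√(13 + (-2 - 35))) + 16/3) = 1/((558 + (√(13 - 37))² - 99*√(13 - 37)) + 16/3) = 1/((558 + (√(-24))² - 198*I*√6) + 16/3) = 1/((558 + (2*I*√6)² - 198*I*√6) + 16/3) = 1/((558 - 24 - 198*I*√6) + 16/3) = 1/((534 - 198*I*√6) + 16/3) = 1/(1618/3 - 198*I*√6)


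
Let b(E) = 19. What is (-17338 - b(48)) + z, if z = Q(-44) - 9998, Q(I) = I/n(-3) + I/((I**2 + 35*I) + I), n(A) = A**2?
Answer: -1969921/72 ≈ -27360.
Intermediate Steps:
Q(I) = I/9 + I/(I**2 + 36*I) (Q(I) = I/((-3)**2) + I/((I**2 + 35*I) + I) = I/9 + I/(I**2 + 36*I))
z = -720217/72 (z = (9 + (-44)**2 + 36*(-44))/(9*(36 - 44)) - 9998 = (1/9)*(9 + 1936 - 1584)/(-8) - 9998 = (1/9)*(-1/8)*361 - 9998 = -361/72 - 9998 = -720217/72 ≈ -10003.)
(-17338 - b(48)) + z = (-17338 - 1*19) - 720217/72 = (-17338 - 19) - 720217/72 = -17357 - 720217/72 = -1969921/72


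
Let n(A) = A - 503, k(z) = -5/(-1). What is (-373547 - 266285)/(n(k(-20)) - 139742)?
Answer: 79979/17530 ≈ 4.5624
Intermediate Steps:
k(z) = 5 (k(z) = -5*(-1) = 5)
n(A) = -503 + A
(-373547 - 266285)/(n(k(-20)) - 139742) = (-373547 - 266285)/((-503 + 5) - 139742) = -639832/(-498 - 139742) = -639832/(-140240) = -639832*(-1/140240) = 79979/17530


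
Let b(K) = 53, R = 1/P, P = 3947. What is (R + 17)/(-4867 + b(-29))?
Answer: -33550/9500429 ≈ -0.0035314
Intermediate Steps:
R = 1/3947 ≈ 0.00025336
(R + 17)/(-4867 + b(-29)) = (1/3947 + 17)/(-4867 + 53) = (67100/3947)/(-4814) = (67100/3947)*(-1/4814) = -33550/9500429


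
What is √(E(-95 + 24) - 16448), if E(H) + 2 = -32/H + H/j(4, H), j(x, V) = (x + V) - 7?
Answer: I*√454055361314/5254 ≈ 128.25*I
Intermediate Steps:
j(x, V) = -7 + V + x (j(x, V) = (V + x) - 7 = -7 + V + x)
E(H) = -2 - 32/H + H/(-3 + H) (E(H) = -2 + (-32/H + H/(-7 + H + 4)) = -2 + (-32/H + H/(-3 + H)) = -2 - 32/H + H/(-3 + H))
√(E(-95 + 24) - 16448) = √((96 - (-95 + 24)² - 26*(-95 + 24))/((-95 + 24)*(-3 + (-95 + 24))) - 16448) = √((96 - 1*(-71)² - 26*(-71))/((-71)*(-3 - 71)) - 16448) = √(-1/71*(96 - 1*5041 + 1846)/(-74) - 16448) = √(-1/71*(-1/74)*(96 - 5041 + 1846) - 16448) = √(-1/71*(-1/74)*(-3099) - 16448) = √(-3099/5254 - 16448) = √(-86420891/5254) = I*√454055361314/5254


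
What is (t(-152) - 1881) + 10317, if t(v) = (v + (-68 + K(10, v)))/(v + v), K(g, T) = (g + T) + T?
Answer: 1282529/152 ≈ 8437.7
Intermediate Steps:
K(g, T) = g + 2*T (K(g, T) = (T + g) + T = g + 2*T)
t(v) = (-58 + 3*v)/(2*v) (t(v) = (v + (-68 + (10 + 2*v)))/(v + v) = (v + (-58 + 2*v))/((2*v)) = (-58 + 3*v)*(1/(2*v)) = (-58 + 3*v)/(2*v))
(t(-152) - 1881) + 10317 = ((3/2 - 29/(-152)) - 1881) + 10317 = ((3/2 - 29*(-1/152)) - 1881) + 10317 = ((3/2 + 29/152) - 1881) + 10317 = (257/152 - 1881) + 10317 = -285655/152 + 10317 = 1282529/152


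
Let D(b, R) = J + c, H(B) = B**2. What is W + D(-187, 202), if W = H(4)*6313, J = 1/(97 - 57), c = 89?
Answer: 4043881/40 ≈ 1.0110e+5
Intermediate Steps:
J = 1/40 ≈ 0.025000
D(b, R) = 3561/40 (D(b, R) = 1/40 + 89 = 3561/40)
W = 101008 (W = 4**2*6313 = 16*6313 = 101008)
W + D(-187, 202) = 101008 + 3561/40 = 4043881/40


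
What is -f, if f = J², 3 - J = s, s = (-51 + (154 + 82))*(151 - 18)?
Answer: -605258404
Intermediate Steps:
s = 24605 (s = (-51 + 236)*133 = 185*133 = 24605)
J = -24602 (J = 3 - 1*24605 = 3 - 24605 = -24602)
f = 605258404 (f = (-24602)² = 605258404)
-f = -1*605258404 = -605258404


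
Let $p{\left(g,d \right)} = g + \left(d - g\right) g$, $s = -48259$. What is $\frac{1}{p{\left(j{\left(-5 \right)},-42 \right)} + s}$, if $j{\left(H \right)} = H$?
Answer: $- \frac{1}{48079} \approx -2.0799 \cdot 10^{-5}$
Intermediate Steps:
$p{\left(g,d \right)} = g + g \left(d - g\right)$
$\frac{1}{p{\left(j{\left(-5 \right)},-42 \right)} + s} = \frac{1}{- 5 \left(1 - 42 - -5\right) - 48259} = \frac{1}{- 5 \left(1 - 42 + 5\right) - 48259} = \frac{1}{\left(-5\right) \left(-36\right) - 48259} = \frac{1}{180 - 48259} = \frac{1}{-48079} = - \frac{1}{48079}$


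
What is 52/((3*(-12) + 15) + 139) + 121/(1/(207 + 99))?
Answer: 2184560/59 ≈ 37026.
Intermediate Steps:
52/((3*(-12) + 15) + 139) + 121/(1/(207 + 99)) = 52/((-36 + 15) + 139) + 121/(1/306) = 52/(-21 + 139) + 121/(1/306) = 52/118 + 121*306 = 52*(1/118) + 37026 = 26/59 + 37026 = 2184560/59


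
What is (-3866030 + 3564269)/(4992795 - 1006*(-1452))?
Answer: -100587/2151169 ≈ -0.046759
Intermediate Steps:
(-3866030 + 3564269)/(4992795 - 1006*(-1452)) = -301761/(4992795 + 1460712) = -301761/6453507 = -301761*1/6453507 = -100587/2151169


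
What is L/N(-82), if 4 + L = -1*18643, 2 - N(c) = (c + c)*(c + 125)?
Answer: -18647/7054 ≈ -2.6435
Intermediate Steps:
N(c) = 2 - 2*c*(125 + c) (N(c) = 2 - (c + c)*(c + 125) = 2 - 2*c*(125 + c))
L = -18647 (L = -4 - 1*18643 = -4 - 18643 = -18647)
L/N(-82) = -18647/(2 - 250*(-82) - 2*(-82)²) = -18647/(2 + 20500 - 2*6724) = -18647/(2 + 20500 - 13448) = -18647/7054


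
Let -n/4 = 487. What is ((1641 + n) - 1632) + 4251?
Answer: 2312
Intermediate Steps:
n = -1948 (n = -4*487 = -1948)
((1641 + n) - 1632) + 4251 = ((1641 - 1948) - 1632) + 4251 = (-307 - 1632) + 4251 = -1939 + 4251 = 2312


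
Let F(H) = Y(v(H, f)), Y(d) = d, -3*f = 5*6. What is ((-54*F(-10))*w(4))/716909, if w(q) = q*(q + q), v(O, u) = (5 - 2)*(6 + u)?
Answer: 20736/716909 ≈ 0.028924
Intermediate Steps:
f = -10 (f = -5*6/3 = -1/3*30 = -10)
v(O, u) = 18 + 3*u (v(O, u) = 3*(6 + u) = 18 + 3*u)
w(q) = 2*q**2 (w(q) = q*(2*q) = 2*q**2)
F(H) = -12 (F(H) = 18 + 3*(-10) = 18 - 30 = -12)
((-54*F(-10))*w(4))/716909 = ((-54*(-12))*(2*4**2))/716909 = (648*(2*16))*(1/716909) = (648*32)*(1/716909) = 20736*(1/716909) = 20736/716909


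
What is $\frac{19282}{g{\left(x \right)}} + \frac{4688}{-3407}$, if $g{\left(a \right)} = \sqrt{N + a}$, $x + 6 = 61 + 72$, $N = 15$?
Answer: $- \frac{4688}{3407} + \frac{9641 \sqrt{142}}{71} \approx 1616.7$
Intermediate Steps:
$x = 127$ ($x = -6 + \left(61 + 72\right) = -6 + 133 = 127$)
$g{\left(a \right)} = \sqrt{15 + a}$
$\frac{19282}{g{\left(x \right)}} + \frac{4688}{-3407} = \frac{19282}{\sqrt{15 + 127}} + \frac{4688}{-3407} = \frac{19282}{\sqrt{142}} + 4688 \left(- \frac{1}{3407}\right) = 19282 \frac{\sqrt{142}}{142} - \frac{4688}{3407} = \frac{9641 \sqrt{142}}{71} - \frac{4688}{3407} = - \frac{4688}{3407} + \frac{9641 \sqrt{142}}{71}$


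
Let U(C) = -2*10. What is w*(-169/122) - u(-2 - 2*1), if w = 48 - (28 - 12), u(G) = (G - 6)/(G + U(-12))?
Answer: -32753/732 ≈ -44.745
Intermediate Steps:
U(C) = -20
u(G) = (-6 + G)/(-20 + G) (u(G) = (G - 6)/(G - 20) = (-6 + G)/(-20 + G))
w = 32 (w = 48 - 1*16 = 48 - 16 = 32)
w*(-169/122) - u(-2 - 2*1) = 32*(-169/122) - (-6 + (-2 - 2*1))/(-20 + (-2 - 2*1)) = 32*(-169*1/122) - (-6 + (-2 - 2))/(-20 + (-2 - 2)) = 32*(-169/122) - (-6 - 4)/(-20 - 4) = -2704/61 - (-10)/(-24) = -2704/61 - (-1)*(-10)/24 = -2704/61 - 1*5/12 = -2704/61 - 5/12 = -32753/732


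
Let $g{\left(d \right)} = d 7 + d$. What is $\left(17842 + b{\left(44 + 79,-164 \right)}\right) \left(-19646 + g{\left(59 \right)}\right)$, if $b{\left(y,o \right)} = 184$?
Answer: $-345630524$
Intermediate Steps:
$g{\left(d \right)} = 8 d$ ($g{\left(d \right)} = 7 d + d = 8 d$)
$\left(17842 + b{\left(44 + 79,-164 \right)}\right) \left(-19646 + g{\left(59 \right)}\right) = \left(17842 + 184\right) \left(-19646 + 8 \cdot 59\right) = 18026 \left(-19646 + 472\right) = 18026 \left(-19174\right) = -345630524$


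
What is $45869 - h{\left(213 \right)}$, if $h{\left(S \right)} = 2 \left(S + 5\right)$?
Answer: $45433$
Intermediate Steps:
$h{\left(S \right)} = 10 + 2 S$ ($h{\left(S \right)} = 2 \left(5 + S\right) = 10 + 2 S$)
$45869 - h{\left(213 \right)} = 45869 - \left(10 + 2 \cdot 213\right) = 45869 - \left(10 + 426\right) = 45869 - 436 = 45433$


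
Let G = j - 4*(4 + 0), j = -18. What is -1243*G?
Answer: 42262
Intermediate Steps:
G = -34 (G = -18 - 4*(4 + 0) = -18 - 4*4 = -18 - 16 = -34)
-1243*G = -1243*(-34) = 42262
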